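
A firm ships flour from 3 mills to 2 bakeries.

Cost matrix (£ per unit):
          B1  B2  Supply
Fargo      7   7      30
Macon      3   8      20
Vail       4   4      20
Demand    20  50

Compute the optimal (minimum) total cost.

An optimal shipping plan:
  Fargo–B2: 30 × £7 = £210
  Macon–B1: 20 × £3 = £60
  Vail–B2: 20 × £4 = £80
Total = 210 + 60 + 80 = £350.
(Supply check: Fargo ships 30; Macon ships 20; Vail ships 20.)

350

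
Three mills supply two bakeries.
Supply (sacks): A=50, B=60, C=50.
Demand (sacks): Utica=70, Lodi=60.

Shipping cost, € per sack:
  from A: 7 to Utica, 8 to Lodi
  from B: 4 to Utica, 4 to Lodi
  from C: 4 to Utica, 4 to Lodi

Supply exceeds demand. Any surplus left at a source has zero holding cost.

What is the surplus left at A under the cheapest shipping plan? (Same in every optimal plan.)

30

Minimum-cost shipments:
  A->Utica: 20 × €7 = €140
  B->Utica: 50 × €4 = €200
  B->Lodi: 10 × €4 = €40
  C->Lodi: 50 × €4 = €200
Total cost = €580.
A ships 20 of its 50, leaving 30.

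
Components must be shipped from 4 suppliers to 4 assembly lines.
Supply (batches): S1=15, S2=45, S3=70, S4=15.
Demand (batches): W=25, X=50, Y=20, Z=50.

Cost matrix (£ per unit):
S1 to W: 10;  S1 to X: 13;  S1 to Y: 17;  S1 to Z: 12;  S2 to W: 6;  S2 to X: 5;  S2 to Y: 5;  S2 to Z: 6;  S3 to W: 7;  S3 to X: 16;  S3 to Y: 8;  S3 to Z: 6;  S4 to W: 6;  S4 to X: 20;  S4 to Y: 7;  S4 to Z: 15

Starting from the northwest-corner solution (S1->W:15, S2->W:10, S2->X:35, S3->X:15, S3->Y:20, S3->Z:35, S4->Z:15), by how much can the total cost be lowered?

Current plan cost = 15·10 + 10·6 + 35·5 + 15·16 + 20·8 + 35·6 + 15·15 = £1220.
Optimal plan:
  S1→W: 10 × £10 = £100
  S1→X: 5 × £13 = £65
  S2→X: 45 × £5 = £225
  S3→Y: 20 × £8 = £160
  S3→Z: 50 × £6 = £300
  S4→W: 15 × £6 = £90
Optimal cost = £940.
Saving = 1220 − 940 = £280.

280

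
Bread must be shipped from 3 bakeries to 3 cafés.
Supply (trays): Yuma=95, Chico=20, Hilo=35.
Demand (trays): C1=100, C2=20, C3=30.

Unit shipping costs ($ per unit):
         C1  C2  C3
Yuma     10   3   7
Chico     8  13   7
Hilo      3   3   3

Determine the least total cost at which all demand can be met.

985

A cheapest plan:
  Yuma->C1: 45 × $10 = $450
  Yuma->C2: 20 × $3 = $60
  Yuma->C3: 30 × $7 = $210
  Chico->C1: 20 × $8 = $160
  Hilo->C1: 35 × $3 = $105
Total = 450 + 60 + 210 + 160 + 105 = $985.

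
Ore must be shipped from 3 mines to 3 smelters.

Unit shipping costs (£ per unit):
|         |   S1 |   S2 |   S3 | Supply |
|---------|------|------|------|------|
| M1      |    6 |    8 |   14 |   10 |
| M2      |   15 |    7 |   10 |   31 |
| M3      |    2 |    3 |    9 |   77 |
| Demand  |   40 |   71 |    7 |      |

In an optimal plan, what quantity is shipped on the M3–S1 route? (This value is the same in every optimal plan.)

Solving gives:
  M1 to S1: 10 × £6 = £60
  M2 to S2: 24 × £7 = £168
  M2 to S3: 7 × £10 = £70
  M3 to S1: 30 × £2 = £60
  M3 to S2: 47 × £3 = £141
Total cost = £499.
So M3→S1 carries 30 tons.

30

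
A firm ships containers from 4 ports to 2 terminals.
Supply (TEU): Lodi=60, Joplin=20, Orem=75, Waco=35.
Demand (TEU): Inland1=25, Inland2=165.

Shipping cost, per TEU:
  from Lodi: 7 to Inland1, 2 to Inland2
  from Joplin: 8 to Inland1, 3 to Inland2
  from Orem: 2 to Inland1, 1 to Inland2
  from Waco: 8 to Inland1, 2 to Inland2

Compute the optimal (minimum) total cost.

A cheapest plan:
  Lodi to Inland2: 60 TEU
  Joplin to Inland2: 20 TEU
  Orem to Inland1: 25 TEU
  Orem to Inland2: 50 TEU
  Waco to Inland2: 35 TEU
Total cost = 350.
(Supply check: Lodi ships 60; Joplin ships 20; Orem ships 75; Waco ships 35.)

350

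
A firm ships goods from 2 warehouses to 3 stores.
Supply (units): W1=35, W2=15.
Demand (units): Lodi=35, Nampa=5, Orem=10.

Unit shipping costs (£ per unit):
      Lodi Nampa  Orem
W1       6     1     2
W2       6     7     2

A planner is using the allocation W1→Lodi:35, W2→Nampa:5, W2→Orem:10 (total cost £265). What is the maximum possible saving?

30

Current plan cost = 35·6 + 5·7 + 10·2 = £265.
Optimal plan:
  W1 to Lodi: 20 × £6 = £120
  W1 to Nampa: 5 × £1 = £5
  W1 to Orem: 10 × £2 = £20
  W2 to Lodi: 15 × £6 = £90
Optimal cost = £235.
Saving = 265 − 235 = £30.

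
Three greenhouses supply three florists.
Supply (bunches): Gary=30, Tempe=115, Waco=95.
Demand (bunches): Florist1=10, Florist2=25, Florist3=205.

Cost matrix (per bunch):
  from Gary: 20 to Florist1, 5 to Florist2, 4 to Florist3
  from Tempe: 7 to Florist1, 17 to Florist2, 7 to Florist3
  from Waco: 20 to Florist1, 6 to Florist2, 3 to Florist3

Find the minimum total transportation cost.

1235

A cheapest plan:
  Gary to Florist2: 25 × 5 = 125
  Gary to Florist3: 5 × 4 = 20
  Tempe to Florist1: 10 × 7 = 70
  Tempe to Florist3: 105 × 7 = 735
  Waco to Florist3: 95 × 3 = 285
Total = 125 + 20 + 70 + 735 + 285 = 1235.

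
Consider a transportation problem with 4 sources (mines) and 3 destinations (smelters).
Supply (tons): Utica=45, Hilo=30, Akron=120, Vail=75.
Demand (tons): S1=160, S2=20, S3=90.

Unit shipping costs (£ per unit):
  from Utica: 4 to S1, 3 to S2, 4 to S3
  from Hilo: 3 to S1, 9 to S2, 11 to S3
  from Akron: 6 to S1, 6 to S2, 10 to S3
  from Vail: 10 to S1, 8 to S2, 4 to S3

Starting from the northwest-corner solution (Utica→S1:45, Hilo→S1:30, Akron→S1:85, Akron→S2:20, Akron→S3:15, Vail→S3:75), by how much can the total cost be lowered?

Current plan cost = 45·4 + 30·3 + 85·6 + 20·6 + 15·10 + 75·4 = £1350.
Optimal plan:
  Utica→S1: 10 × £4 = £40
  Utica→S2: 20 × £3 = £60
  Utica→S3: 15 × £4 = £60
  Hilo→S1: 30 × £3 = £90
  Akron→S1: 120 × £6 = £720
  Vail→S3: 75 × £4 = £300
Optimal cost = £1270.
Saving = 1350 − 1270 = £80.

80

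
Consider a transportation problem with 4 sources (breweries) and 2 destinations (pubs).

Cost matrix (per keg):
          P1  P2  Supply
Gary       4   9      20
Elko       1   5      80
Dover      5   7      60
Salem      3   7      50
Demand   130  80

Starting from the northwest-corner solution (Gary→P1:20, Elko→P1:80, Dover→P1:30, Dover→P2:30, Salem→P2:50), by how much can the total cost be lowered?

Current plan cost = 20·4 + 80·1 + 30·5 + 30·7 + 50·7 = 870.
Optimal plan:
  Gary to P1: 20 × 4 = 80
  Elko to P1: 80 × 1 = 80
  Dover to P2: 60 × 7 = 420
  Salem to P1: 30 × 3 = 90
  Salem to P2: 20 × 7 = 140
Optimal cost = 810.
Saving = 870 − 810 = 60.

60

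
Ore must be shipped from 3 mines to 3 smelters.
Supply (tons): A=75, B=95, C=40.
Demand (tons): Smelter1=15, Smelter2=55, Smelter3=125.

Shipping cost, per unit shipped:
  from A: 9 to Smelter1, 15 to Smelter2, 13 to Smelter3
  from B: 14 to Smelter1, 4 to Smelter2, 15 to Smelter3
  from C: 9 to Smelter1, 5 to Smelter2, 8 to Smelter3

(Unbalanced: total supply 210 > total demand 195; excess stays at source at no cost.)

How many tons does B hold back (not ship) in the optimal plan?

15

Minimum-cost shipments:
  A->Smelter1: 15 × 9 = 135
  A->Smelter3: 60 × 13 = 780
  B->Smelter2: 55 × 4 = 220
  B->Smelter3: 25 × 15 = 375
  C->Smelter3: 40 × 8 = 320
Total cost = 1830.
B ships 80 of its 95, leaving 15.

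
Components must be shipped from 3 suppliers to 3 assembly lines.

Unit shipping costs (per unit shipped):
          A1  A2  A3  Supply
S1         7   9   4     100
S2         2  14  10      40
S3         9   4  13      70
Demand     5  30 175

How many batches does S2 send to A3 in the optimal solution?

Optimal shipments:
  S1→A3: 100 × 4 = 400
  S2→A1: 5 × 2 = 10
  S2→A3: 35 × 10 = 350
  S3→A2: 30 × 4 = 120
  S3→A3: 40 × 13 = 520
Total cost = 1400.
So S2→A3 carries 35 batches.

35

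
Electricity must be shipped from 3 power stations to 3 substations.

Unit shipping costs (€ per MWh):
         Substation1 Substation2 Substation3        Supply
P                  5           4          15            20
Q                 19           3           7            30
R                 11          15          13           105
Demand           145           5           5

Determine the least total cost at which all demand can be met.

1685

An optimal shipping plan:
  P->Substation1: 20 MWh
  Q->Substation1: 20 MWh
  Q->Substation2: 5 MWh
  Q->Substation3: 5 MWh
  R->Substation1: 105 MWh
Total cost = €1685.
(Supply check: P ships 20; Q ships 30; R ships 105.)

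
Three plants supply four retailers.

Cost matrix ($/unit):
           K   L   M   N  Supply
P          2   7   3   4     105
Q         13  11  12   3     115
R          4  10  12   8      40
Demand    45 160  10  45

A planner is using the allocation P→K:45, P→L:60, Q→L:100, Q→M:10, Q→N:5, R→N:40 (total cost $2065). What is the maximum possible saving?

330

Current plan cost = 45·2 + 60·7 + 100·11 + 10·12 + 5·3 + 40·8 = $2065.
Optimal plan:
  P–K: 5 × $2 = $10
  P–L: 90 × $7 = $630
  P–M: 10 × $3 = $30
  Q–L: 70 × $11 = $770
  Q–N: 45 × $3 = $135
  R–K: 40 × $4 = $160
Optimal cost = $1735.
Saving = 2065 − 1735 = $330.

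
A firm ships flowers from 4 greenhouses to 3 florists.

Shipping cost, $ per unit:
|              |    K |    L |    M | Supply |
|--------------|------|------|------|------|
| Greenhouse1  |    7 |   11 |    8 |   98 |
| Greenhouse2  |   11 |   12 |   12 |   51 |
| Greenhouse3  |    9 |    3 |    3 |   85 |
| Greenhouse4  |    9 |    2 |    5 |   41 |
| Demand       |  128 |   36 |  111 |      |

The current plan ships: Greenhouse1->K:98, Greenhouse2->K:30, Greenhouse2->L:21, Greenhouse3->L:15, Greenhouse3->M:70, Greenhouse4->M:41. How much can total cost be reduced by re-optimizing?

108

Current plan cost = 98·7 + 30·11 + 21·12 + 15·3 + 70·3 + 41·5 = $1728.
Optimal plan:
  Greenhouse1→K: 77 × $7 = $539
  Greenhouse1→M: 21 × $8 = $168
  Greenhouse2→K: 51 × $11 = $561
  Greenhouse3→M: 85 × $3 = $255
  Greenhouse4→L: 36 × $2 = $72
  Greenhouse4→M: 5 × $5 = $25
Optimal cost = $1620.
Saving = 1728 − 1620 = $108.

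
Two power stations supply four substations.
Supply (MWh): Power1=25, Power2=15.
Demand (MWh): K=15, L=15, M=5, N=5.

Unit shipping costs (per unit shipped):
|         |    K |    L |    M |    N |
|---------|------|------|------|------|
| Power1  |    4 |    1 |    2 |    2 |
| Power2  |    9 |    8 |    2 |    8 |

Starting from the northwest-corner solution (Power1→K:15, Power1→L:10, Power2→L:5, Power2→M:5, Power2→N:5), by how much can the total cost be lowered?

Current plan cost = 15·4 + 10·1 + 5·8 + 5·2 + 5·8 = 160.
Optimal plan:
  Power1->K: 5 × 4 = 20
  Power1->L: 15 × 1 = 15
  Power1->N: 5 × 2 = 10
  Power2->K: 10 × 9 = 90
  Power2->M: 5 × 2 = 10
Optimal cost = 145.
Saving = 160 − 145 = 15.

15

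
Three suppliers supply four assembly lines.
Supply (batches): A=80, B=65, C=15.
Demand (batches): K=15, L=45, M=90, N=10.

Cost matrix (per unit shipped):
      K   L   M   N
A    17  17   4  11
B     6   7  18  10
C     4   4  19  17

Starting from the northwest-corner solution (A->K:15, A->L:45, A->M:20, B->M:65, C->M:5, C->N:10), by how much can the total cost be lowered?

Current plan cost = 15·17 + 45·17 + 20·4 + 65·18 + 5·19 + 10·17 = 2535.
Optimal plan:
  A to M: 80 batches
  B to K: 15 batches
  B to L: 30 batches
  B to M: 10 batches
  B to N: 10 batches
  C to L: 15 batches
Optimal cost = 960.
Saving = 2535 − 960 = 1575.

1575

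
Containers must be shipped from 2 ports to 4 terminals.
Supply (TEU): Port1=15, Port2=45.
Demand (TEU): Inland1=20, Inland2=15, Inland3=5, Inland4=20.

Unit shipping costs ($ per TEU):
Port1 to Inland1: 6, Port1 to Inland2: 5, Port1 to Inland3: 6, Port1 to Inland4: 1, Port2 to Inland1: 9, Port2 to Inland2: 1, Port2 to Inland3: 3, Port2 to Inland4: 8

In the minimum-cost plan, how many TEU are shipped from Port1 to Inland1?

0

Solving gives:
  Port1 to Inland4: 15 × $1 = $15
  Port2 to Inland1: 20 × $9 = $180
  Port2 to Inland2: 15 × $1 = $15
  Port2 to Inland3: 5 × $3 = $15
  Port2 to Inland4: 5 × $8 = $40
Total cost = $265.
The route Port1→Inland1 is not used.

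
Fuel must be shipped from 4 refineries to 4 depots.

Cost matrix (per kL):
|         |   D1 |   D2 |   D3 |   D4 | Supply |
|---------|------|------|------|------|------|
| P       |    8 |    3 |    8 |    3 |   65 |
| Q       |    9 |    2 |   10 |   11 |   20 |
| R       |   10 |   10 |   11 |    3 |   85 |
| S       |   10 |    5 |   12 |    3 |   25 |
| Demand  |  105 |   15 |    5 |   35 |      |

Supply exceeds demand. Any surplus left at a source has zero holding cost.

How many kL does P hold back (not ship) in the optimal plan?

0

Minimum-cost shipments:
  P–D1: 60 × 8 = 480
  P–D3: 5 × 8 = 40
  Q–D1: 5 × 9 = 45
  Q–D2: 15 × 2 = 30
  R–D1: 15 × 10 = 150
  R–D4: 35 × 3 = 105
  S–D1: 25 × 10 = 250
Total cost = 1100.
P ships 65 of its 65, leaving 0.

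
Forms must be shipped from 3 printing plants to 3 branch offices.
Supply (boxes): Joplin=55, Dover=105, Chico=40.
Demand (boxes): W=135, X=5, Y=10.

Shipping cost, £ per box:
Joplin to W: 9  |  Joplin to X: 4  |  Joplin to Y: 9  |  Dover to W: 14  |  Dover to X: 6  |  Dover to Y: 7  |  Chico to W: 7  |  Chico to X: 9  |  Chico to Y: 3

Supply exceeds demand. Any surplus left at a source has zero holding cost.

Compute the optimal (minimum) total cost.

1435

A cheapest plan:
  Joplin->W: 55 × £9 = £495
  Dover->W: 40 × £14 = £560
  Dover->X: 5 × £6 = £30
  Dover->Y: 10 × £7 = £70
  Chico->W: 40 × £7 = £280
Total = 495 + 560 + 30 + 70 + 280 = £1435.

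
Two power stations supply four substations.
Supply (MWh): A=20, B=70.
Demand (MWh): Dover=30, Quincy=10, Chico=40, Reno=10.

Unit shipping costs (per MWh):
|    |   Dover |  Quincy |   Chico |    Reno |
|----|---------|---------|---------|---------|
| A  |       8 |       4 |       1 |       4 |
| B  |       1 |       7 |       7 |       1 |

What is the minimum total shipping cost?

270

An optimal shipping plan:
  A–Chico: 20 × 1 = 20
  B–Dover: 30 × 1 = 30
  B–Quincy: 10 × 7 = 70
  B–Chico: 20 × 7 = 140
  B–Reno: 10 × 1 = 10
Total = 20 + 30 + 70 + 140 + 10 = 270.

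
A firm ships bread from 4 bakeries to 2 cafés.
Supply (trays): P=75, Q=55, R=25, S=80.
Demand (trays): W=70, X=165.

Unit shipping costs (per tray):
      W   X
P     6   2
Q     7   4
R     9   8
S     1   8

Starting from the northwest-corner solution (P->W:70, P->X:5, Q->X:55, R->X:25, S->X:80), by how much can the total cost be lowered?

770

Current plan cost = 70·6 + 5·2 + 55·4 + 25·8 + 80·8 = 1490.
Optimal plan:
  P→X: 75 × 2 = 150
  Q→X: 55 × 4 = 220
  R→X: 25 × 8 = 200
  S→W: 70 × 1 = 70
  S→X: 10 × 8 = 80
Optimal cost = 720.
Saving = 1490 − 720 = 770.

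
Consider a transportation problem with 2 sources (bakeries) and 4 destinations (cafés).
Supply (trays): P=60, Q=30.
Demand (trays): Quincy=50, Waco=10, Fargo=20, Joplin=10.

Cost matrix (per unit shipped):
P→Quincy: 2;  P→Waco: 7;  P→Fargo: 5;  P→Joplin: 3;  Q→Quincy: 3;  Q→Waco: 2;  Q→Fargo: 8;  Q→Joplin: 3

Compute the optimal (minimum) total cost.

260

An optimal shipping plan:
  P–Quincy: 40 trays
  P–Fargo: 20 trays
  Q–Quincy: 10 trays
  Q–Waco: 10 trays
  Q–Joplin: 10 trays
Total cost = 260.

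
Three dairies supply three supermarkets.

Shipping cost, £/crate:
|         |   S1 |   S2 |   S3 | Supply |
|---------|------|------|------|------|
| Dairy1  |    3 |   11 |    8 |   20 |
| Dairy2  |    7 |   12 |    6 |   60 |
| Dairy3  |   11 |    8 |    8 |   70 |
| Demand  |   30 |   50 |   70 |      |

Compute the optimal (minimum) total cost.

990

A cheapest plan:
  Dairy1->S1: 20 × £3 = £60
  Dairy2->S1: 10 × £7 = £70
  Dairy2->S3: 50 × £6 = £300
  Dairy3->S2: 50 × £8 = £400
  Dairy3->S3: 20 × £8 = £160
Total = 60 + 70 + 300 + 400 + 160 = £990.
(Supply check: Dairy1 ships 20; Dairy2 ships 60; Dairy3 ships 70.)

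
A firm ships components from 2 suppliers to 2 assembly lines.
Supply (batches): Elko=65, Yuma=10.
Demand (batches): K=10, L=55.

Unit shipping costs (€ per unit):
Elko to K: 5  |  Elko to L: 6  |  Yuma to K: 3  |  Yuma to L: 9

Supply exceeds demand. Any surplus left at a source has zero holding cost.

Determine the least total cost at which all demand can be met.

An optimal shipping plan:
  Elko→L: 55 × €6 = €330
  Yuma→K: 10 × €3 = €30
Total = 330 + 30 = €360.
(Supply check: Elko ships 55; Yuma ships 10.)

360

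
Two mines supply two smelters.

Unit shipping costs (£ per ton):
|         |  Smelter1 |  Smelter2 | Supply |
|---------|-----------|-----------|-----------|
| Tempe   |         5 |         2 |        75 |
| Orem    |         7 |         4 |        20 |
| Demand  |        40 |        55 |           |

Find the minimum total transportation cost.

A cheapest plan:
  Tempe->Smelter1: 20 × £5 = £100
  Tempe->Smelter2: 55 × £2 = £110
  Orem->Smelter1: 20 × £7 = £140
Total = 100 + 110 + 140 = £350.
(Supply check: Tempe ships 75; Orem ships 20.)

350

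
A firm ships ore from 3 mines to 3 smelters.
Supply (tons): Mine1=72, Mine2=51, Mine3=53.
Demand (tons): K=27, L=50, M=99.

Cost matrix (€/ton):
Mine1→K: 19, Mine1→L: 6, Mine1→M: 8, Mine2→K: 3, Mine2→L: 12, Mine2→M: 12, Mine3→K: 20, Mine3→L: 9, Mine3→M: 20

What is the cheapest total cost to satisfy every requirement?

1455

One minimum-cost allocation:
  Mine1→M: 72 × €8 = €576
  Mine2→K: 27 × €3 = €81
  Mine2→M: 24 × €12 = €288
  Mine3→L: 50 × €9 = €450
  Mine3→M: 3 × €20 = €60
Total = 576 + 81 + 288 + 450 + 60 = €1455.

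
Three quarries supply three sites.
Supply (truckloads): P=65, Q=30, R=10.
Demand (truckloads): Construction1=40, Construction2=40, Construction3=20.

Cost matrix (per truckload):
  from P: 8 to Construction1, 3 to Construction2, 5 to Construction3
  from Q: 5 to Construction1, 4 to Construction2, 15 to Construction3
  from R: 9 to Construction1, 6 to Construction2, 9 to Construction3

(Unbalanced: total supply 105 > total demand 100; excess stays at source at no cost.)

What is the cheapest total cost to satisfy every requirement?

455

A cheapest plan:
  P to Construction1: 5 × 8 = 40
  P to Construction2: 40 × 3 = 120
  P to Construction3: 20 × 5 = 100
  Q to Construction1: 30 × 5 = 150
  R to Construction1: 5 × 9 = 45
Total = 40 + 120 + 100 + 150 + 45 = 455.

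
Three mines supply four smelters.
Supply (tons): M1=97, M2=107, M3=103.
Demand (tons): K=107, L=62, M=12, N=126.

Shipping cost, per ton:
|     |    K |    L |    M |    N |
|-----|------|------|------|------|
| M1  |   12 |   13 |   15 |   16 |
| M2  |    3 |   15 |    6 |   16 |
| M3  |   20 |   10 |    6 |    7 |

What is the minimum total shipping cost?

2396

An optimal shipping plan:
  M1 to L: 62 × 13 = 806
  M1 to N: 35 × 16 = 560
  M2 to K: 107 × 3 = 321
  M3 to M: 12 × 6 = 72
  M3 to N: 91 × 7 = 637
Total = 806 + 560 + 321 + 72 + 637 = 2396.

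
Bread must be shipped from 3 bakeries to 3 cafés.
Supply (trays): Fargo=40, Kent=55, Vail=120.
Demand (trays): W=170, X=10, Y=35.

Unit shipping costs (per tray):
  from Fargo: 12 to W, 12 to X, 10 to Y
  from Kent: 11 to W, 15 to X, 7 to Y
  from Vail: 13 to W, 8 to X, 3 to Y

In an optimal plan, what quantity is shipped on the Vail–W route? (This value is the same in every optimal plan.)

75

Optimal shipments:
  Fargo→W: 40 trays
  Kent→W: 55 trays
  Vail→W: 75 trays
  Vail→X: 10 trays
  Vail→Y: 35 trays
Total cost = 2245.
So Vail→W carries 75 trays.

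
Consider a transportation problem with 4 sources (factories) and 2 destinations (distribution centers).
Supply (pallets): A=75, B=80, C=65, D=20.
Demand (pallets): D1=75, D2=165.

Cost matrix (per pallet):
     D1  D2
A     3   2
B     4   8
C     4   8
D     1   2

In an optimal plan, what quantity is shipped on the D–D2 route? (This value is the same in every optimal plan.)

20

The minimum-cost plan:
  A–D2: 75 pallets
  B–D1: 75 pallets
  B–D2: 5 pallets
  C–D2: 65 pallets
  D–D2: 20 pallets
Total cost = 1050.
So D→D2 carries 20 pallets.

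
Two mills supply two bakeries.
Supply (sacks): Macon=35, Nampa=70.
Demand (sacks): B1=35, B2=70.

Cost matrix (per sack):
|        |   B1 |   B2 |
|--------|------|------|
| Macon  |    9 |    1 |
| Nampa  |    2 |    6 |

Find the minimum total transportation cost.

Optimal allocation:
  Macon→B2: 35 × 1 = 35
  Nampa→B1: 35 × 2 = 70
  Nampa→B2: 35 × 6 = 210
Total = 35 + 70 + 210 = 315.
(Supply check: Macon ships 35; Nampa ships 70.)

315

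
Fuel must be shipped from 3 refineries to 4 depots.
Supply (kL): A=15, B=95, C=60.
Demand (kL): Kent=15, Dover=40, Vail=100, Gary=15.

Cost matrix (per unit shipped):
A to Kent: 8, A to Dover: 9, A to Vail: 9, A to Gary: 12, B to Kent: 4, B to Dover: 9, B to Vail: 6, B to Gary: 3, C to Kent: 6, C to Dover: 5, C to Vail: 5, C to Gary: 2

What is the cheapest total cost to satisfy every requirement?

930

An optimal shipping plan:
  A->Dover: 15 × 9 = 135
  B->Kent: 15 × 4 = 60
  B->Vail: 80 × 6 = 480
  C->Dover: 25 × 5 = 125
  C->Vail: 20 × 5 = 100
  C->Gary: 15 × 2 = 30
Total = 135 + 60 + 480 + 125 + 100 + 30 = 930.
(Supply check: A ships 15; B ships 95; C ships 60.)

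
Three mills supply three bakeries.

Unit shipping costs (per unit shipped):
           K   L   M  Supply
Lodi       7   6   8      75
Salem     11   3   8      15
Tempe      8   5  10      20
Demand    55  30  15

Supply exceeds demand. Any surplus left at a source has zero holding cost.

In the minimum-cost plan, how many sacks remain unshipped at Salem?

An optimal plan:
  Lodi->K: 55 × 7 = 385
  Lodi->M: 15 × 8 = 120
  Salem->L: 15 × 3 = 45
  Tempe->L: 15 × 5 = 75
Total cost = 625.
Salem ships 15 of its 15, leaving 0.

0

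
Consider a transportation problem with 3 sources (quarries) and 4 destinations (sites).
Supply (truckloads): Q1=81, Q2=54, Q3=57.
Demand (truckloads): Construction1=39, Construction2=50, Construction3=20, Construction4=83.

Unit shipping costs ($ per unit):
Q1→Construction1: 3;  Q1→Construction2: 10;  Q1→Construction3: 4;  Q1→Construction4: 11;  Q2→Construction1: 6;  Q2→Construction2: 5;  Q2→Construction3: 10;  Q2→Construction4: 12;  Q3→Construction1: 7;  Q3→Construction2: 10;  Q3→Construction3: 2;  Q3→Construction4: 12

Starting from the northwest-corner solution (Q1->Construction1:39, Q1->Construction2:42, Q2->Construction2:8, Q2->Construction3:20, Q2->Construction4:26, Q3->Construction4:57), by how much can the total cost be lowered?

Current plan cost = 39·3 + 42·10 + 8·5 + 20·10 + 26·12 + 57·12 = $1773.
Optimal plan:
  Q1–Construction1: 39 × $3 = $117
  Q1–Construction4: 42 × $11 = $462
  Q2–Construction2: 50 × $5 = $250
  Q2–Construction4: 4 × $12 = $48
  Q3–Construction3: 20 × $2 = $40
  Q3–Construction4: 37 × $12 = $444
Optimal cost = $1361.
Saving = 1773 − 1361 = $412.

412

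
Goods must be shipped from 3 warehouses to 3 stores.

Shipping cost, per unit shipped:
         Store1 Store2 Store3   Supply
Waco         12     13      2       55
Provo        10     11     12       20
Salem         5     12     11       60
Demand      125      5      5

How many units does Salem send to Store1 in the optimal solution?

The minimum-cost plan:
  Waco->Store1: 45 × 12 = 540
  Waco->Store2: 5 × 13 = 65
  Waco->Store3: 5 × 2 = 10
  Provo->Store1: 20 × 10 = 200
  Salem->Store1: 60 × 5 = 300
Total cost = 1115.
So Salem→Store1 carries 60 units.

60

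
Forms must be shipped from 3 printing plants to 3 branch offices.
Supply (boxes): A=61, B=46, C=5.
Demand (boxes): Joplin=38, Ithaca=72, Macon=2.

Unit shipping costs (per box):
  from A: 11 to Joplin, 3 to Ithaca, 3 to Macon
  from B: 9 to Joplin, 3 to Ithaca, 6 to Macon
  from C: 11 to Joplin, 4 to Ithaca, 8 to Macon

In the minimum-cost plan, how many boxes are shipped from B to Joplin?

Optimal shipments:
  A to Ithaca: 59 × 3 = 177
  A to Macon: 2 × 3 = 6
  B to Joplin: 38 × 9 = 342
  B to Ithaca: 8 × 3 = 24
  C to Ithaca: 5 × 4 = 20
Total cost = 569.
So B→Joplin carries 38 boxes.

38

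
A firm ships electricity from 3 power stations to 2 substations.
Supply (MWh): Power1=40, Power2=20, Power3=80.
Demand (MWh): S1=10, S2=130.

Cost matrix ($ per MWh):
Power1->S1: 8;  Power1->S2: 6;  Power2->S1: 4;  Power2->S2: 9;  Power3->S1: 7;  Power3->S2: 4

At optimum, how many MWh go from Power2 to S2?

Solving gives:
  Power1 to S2: 40 × $6 = $240
  Power2 to S1: 10 × $4 = $40
  Power2 to S2: 10 × $9 = $90
  Power3 to S2: 80 × $4 = $320
Total cost = $690.
So Power2→S2 carries 10 MWh.

10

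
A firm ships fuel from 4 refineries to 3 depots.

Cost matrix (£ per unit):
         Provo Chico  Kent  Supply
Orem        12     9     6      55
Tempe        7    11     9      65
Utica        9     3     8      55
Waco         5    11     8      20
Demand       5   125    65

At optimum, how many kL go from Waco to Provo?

The minimum-cost plan:
  Orem→Chico: 5 kL
  Orem→Kent: 50 kL
  Tempe→Chico: 65 kL
  Utica→Chico: 55 kL
  Waco→Provo: 5 kL
  Waco→Kent: 15 kL
Total cost = £1370.
So Waco→Provo carries 5 kL.

5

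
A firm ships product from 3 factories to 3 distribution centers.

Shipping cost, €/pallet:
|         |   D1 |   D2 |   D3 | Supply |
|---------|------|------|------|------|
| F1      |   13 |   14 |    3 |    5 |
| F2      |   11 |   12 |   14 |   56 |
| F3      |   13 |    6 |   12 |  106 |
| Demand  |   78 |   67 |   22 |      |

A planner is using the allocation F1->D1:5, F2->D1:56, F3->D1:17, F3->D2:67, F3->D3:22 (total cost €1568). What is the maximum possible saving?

Current plan cost = 5·13 + 56·11 + 17·13 + 67·6 + 22·12 = €1568.
Optimal plan:
  F1->D3: 5 × €3 = €15
  F2->D1: 56 × €11 = €616
  F3->D1: 22 × €13 = €286
  F3->D2: 67 × €6 = €402
  F3->D3: 17 × €12 = €204
Optimal cost = €1523.
Saving = 1568 − 1523 = €45.

45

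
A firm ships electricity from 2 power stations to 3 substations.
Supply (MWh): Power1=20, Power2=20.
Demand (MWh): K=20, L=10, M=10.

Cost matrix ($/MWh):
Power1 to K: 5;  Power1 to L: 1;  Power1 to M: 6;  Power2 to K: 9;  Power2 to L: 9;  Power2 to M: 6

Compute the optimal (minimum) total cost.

An optimal shipping plan:
  Power1 to K: 10 MWh
  Power1 to L: 10 MWh
  Power2 to K: 10 MWh
  Power2 to M: 10 MWh
Total cost = $210.

210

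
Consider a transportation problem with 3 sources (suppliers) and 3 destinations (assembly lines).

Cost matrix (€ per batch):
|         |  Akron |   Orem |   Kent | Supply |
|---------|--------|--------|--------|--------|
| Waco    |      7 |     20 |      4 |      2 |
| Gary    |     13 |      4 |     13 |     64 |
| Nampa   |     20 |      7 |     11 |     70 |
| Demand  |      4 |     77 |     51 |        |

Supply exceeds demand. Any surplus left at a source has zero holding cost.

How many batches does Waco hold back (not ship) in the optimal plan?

Minimum-cost shipments:
  Waco–Akron: 2 × €7 = €14
  Gary–Akron: 2 × €13 = €26
  Gary–Orem: 62 × €4 = €248
  Nampa–Orem: 15 × €7 = €105
  Nampa–Kent: 51 × €11 = €561
Total cost = €954.
Waco ships 2 of its 2, leaving 0.

0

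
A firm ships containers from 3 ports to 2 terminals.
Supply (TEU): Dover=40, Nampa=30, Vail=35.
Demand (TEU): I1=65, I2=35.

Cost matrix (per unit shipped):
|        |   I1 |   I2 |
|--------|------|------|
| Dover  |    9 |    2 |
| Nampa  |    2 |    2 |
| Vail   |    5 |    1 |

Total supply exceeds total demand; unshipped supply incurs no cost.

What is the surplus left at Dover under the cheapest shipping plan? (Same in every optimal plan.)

5

Minimum-cost shipments:
  Dover→I2: 35 × 2 = 70
  Nampa→I1: 30 × 2 = 60
  Vail→I1: 35 × 5 = 175
Total cost = 305.
Dover ships 35 of its 40, leaving 5.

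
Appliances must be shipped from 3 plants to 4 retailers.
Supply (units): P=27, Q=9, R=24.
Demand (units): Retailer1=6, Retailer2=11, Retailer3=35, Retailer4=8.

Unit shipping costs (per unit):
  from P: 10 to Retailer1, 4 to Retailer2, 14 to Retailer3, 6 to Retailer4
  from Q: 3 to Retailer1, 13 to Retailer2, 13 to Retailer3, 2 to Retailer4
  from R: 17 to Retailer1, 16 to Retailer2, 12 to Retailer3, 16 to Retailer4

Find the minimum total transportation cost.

540

An optimal shipping plan:
  P->Retailer2: 11 × 4 = 44
  P->Retailer3: 11 × 14 = 154
  P->Retailer4: 5 × 6 = 30
  Q->Retailer1: 6 × 3 = 18
  Q->Retailer4: 3 × 2 = 6
  R->Retailer3: 24 × 12 = 288
Total = 44 + 154 + 30 + 18 + 6 + 288 = 540.
(Supply check: P ships 27; Q ships 9; R ships 24.)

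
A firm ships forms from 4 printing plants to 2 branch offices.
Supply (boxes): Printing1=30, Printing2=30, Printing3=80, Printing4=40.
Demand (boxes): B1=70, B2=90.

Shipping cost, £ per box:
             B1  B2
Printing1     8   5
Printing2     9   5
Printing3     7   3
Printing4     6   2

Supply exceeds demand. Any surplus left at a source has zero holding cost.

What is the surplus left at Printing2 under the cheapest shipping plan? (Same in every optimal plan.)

20

Minimum-cost shipments:
  Printing1->B1: 30 × £8 = £240
  Printing2->B2: 10 × £5 = £50
  Printing3->B1: 40 × £7 = £280
  Printing3->B2: 40 × £3 = £120
  Printing4->B2: 40 × £2 = £80
Total cost = £770.
Printing2 ships 10 of its 30, leaving 20.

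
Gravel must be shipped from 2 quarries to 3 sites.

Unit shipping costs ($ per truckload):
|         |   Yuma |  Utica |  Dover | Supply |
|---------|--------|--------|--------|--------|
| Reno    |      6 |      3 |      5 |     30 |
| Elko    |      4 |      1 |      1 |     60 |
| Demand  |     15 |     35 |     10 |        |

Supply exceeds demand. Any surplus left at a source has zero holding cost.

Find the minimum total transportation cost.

A cheapest plan:
  Elko–Yuma: 15 truckloads
  Elko–Utica: 35 truckloads
  Elko–Dover: 10 truckloads
Total cost = $105.
(Supply check: Reno ships 0; Elko ships 60.)

105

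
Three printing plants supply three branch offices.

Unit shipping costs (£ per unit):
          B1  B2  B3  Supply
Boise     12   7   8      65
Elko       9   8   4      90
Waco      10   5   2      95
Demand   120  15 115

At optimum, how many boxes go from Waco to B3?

Solving gives:
  Boise–B1: 50 × £12 = £600
  Boise–B2: 15 × £7 = £105
  Elko–B1: 70 × £9 = £630
  Elko–B3: 20 × £4 = £80
  Waco–B3: 95 × £2 = £190
Total cost = £1605.
So Waco→B3 carries 95 boxes.

95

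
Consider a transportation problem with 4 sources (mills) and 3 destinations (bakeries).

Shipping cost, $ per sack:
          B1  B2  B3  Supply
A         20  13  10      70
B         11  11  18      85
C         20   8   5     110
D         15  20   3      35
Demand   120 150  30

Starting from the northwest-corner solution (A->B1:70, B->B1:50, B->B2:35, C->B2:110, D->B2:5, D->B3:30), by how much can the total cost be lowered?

305

Current plan cost = 70·20 + 50·11 + 35·11 + 110·8 + 5·20 + 30·3 = $3405.
Optimal plan:
  A–B1: 30 sacks
  A–B2: 40 sacks
  B–B1: 85 sacks
  C–B2: 110 sacks
  D–B1: 5 sacks
  D–B3: 30 sacks
Optimal cost = $3100.
Saving = 3405 − 3100 = $305.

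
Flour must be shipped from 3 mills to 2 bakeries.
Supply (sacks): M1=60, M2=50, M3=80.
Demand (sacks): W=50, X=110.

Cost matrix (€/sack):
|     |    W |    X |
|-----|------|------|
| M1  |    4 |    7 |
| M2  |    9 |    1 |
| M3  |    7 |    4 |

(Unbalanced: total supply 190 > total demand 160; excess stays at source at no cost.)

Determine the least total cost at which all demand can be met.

An optimal shipping plan:
  M1→W: 50 × €4 = €200
  M2→X: 50 × €1 = €50
  M3→X: 60 × €4 = €240
Total = 200 + 50 + 240 = €490.

490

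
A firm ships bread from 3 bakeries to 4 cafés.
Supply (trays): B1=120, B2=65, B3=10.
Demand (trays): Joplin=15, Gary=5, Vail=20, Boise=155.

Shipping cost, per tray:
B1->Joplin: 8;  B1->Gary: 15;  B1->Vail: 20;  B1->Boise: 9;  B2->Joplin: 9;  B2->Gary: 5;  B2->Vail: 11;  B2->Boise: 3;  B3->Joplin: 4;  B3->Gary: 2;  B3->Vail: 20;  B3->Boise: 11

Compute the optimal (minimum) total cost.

An optimal shipping plan:
  B1->Joplin: 10 × 8 = 80
  B1->Boise: 110 × 9 = 990
  B2->Vail: 20 × 11 = 220
  B2->Boise: 45 × 3 = 135
  B3->Joplin: 5 × 4 = 20
  B3->Gary: 5 × 2 = 10
Total = 80 + 990 + 220 + 135 + 20 + 10 = 1455.

1455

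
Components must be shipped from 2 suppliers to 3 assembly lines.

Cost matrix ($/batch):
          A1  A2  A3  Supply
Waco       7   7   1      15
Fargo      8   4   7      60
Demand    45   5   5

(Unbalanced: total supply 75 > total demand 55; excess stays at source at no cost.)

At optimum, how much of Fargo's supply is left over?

An optimal plan:
  Waco to A1: 10 × $7 = $70
  Waco to A3: 5 × $1 = $5
  Fargo to A1: 35 × $8 = $280
  Fargo to A2: 5 × $4 = $20
Total cost = $375.
Fargo ships 40 of its 60, leaving 20.

20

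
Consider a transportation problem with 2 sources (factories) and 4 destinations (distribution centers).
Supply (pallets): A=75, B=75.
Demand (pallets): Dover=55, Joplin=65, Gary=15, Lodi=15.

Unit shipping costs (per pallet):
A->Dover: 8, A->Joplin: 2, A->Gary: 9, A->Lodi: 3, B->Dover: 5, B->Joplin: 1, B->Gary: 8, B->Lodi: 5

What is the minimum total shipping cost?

One minimum-cost allocation:
  A to Joplin: 60 × 2 = 120
  A to Lodi: 15 × 3 = 45
  B to Dover: 55 × 5 = 275
  B to Joplin: 5 × 1 = 5
  B to Gary: 15 × 8 = 120
Total = 120 + 45 + 275 + 5 + 120 = 565.

565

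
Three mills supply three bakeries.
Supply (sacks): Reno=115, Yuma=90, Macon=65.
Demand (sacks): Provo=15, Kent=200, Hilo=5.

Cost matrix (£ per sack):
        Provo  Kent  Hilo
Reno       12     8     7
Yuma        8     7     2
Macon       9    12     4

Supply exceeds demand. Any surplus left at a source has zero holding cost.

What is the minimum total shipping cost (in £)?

1660

A cheapest plan:
  Reno->Kent: 115 × £8 = £920
  Yuma->Kent: 85 × £7 = £595
  Yuma->Hilo: 5 × £2 = £10
  Macon->Provo: 15 × £9 = £135
Total = 920 + 595 + 10 + 135 = £1660.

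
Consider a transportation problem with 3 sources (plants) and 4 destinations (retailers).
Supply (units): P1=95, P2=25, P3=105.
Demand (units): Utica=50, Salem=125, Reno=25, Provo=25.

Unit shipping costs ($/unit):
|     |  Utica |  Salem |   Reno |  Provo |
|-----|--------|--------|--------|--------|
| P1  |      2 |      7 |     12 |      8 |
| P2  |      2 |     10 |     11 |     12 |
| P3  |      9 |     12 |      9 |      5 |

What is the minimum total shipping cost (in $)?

1600

Optimal allocation:
  P1→Utica: 25 × $2 = $50
  P1→Salem: 70 × $7 = $490
  P2→Utica: 25 × $2 = $50
  P3→Salem: 55 × $12 = $660
  P3→Reno: 25 × $9 = $225
  P3→Provo: 25 × $5 = $125
Total = 50 + 490 + 50 + 660 + 225 + 125 = $1600.
(Supply check: P1 ships 95; P2 ships 25; P3 ships 105.)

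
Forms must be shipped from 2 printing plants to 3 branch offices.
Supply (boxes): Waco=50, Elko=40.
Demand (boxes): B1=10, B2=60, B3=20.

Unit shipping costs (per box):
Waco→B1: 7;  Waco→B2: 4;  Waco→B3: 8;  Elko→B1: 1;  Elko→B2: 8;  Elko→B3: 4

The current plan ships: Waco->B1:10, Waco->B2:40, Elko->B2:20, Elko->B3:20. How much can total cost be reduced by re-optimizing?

Current plan cost = 10·7 + 40·4 + 20·8 + 20·4 = 470.
Optimal plan:
  Waco–B2: 50 × 4 = 200
  Elko–B1: 10 × 1 = 10
  Elko–B2: 10 × 8 = 80
  Elko–B3: 20 × 4 = 80
Optimal cost = 370.
Saving = 470 − 370 = 100.

100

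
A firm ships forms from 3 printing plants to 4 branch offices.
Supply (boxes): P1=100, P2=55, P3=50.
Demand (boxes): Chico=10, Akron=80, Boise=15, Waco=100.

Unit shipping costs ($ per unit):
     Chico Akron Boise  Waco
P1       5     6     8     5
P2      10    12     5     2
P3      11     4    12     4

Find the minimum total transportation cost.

885

Optimal allocation:
  P1->Chico: 10 × $5 = $50
  P1->Akron: 30 × $6 = $180
  P1->Waco: 60 × $5 = $300
  P2->Boise: 15 × $5 = $75
  P2->Waco: 40 × $2 = $80
  P3->Akron: 50 × $4 = $200
Total = 50 + 180 + 300 + 75 + 80 + 200 = $885.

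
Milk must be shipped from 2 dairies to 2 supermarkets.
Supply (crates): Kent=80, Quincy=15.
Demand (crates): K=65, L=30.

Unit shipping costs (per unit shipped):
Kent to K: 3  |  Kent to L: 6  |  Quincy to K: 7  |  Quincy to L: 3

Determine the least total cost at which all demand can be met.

330

One minimum-cost allocation:
  Kent to K: 65 crates
  Kent to L: 15 crates
  Quincy to L: 15 crates
Total cost = 330.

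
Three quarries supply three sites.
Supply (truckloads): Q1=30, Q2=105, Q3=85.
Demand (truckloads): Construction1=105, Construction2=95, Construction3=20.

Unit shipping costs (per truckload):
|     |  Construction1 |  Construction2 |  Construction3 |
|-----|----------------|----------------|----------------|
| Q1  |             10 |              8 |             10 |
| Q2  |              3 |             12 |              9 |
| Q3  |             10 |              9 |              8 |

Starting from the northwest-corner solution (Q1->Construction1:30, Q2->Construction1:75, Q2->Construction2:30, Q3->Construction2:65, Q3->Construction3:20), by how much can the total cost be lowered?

330

Current plan cost = 30·10 + 75·3 + 30·12 + 65·9 + 20·8 = 1630.
Optimal plan:
  Q1–Construction2: 30 × 8 = 240
  Q2–Construction1: 105 × 3 = 315
  Q3–Construction2: 65 × 9 = 585
  Q3–Construction3: 20 × 8 = 160
Optimal cost = 1300.
Saving = 1630 − 1300 = 330.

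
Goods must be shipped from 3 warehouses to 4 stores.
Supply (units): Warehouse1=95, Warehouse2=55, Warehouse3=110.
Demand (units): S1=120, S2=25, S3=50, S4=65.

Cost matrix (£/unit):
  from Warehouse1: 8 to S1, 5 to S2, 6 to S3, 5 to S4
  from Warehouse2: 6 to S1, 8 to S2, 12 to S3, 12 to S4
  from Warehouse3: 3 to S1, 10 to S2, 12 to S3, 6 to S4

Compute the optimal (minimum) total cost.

1295

An optimal shipping plan:
  Warehouse1–S3: 50 × £6 = £300
  Warehouse1–S4: 45 × £5 = £225
  Warehouse2–S1: 30 × £6 = £180
  Warehouse2–S2: 25 × £8 = £200
  Warehouse3–S1: 90 × £3 = £270
  Warehouse3–S4: 20 × £6 = £120
Total = 300 + 225 + 180 + 200 + 270 + 120 = £1295.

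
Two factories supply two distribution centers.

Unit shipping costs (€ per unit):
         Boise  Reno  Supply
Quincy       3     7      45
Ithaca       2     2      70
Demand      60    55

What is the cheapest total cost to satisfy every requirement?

275

Optimal allocation:
  Quincy→Boise: 45 × €3 = €135
  Ithaca→Boise: 15 × €2 = €30
  Ithaca→Reno: 55 × €2 = €110
Total = 135 + 30 + 110 = €275.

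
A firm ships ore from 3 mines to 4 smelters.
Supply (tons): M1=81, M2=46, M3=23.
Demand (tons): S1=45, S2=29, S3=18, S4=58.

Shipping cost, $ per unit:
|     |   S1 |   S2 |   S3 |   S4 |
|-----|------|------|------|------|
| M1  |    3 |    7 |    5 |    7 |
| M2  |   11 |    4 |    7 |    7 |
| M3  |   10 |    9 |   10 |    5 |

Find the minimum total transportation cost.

An optimal shipping plan:
  M1 to S1: 45 × $3 = $135
  M1 to S3: 18 × $5 = $90
  M1 to S4: 18 × $7 = $126
  M2 to S2: 29 × $4 = $116
  M2 to S4: 17 × $7 = $119
  M3 to S4: 23 × $5 = $115
Total = 135 + 90 + 126 + 116 + 119 + 115 = $701.
(Supply check: M1 ships 81; M2 ships 46; M3 ships 23.)

701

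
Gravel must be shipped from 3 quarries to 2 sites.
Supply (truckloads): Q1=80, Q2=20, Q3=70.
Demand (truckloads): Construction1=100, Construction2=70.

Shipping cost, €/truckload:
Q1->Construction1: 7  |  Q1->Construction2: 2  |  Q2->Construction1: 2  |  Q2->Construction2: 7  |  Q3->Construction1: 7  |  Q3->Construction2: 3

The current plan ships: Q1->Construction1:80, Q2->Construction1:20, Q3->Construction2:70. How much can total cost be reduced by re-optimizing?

70

Current plan cost = 80·7 + 20·2 + 70·3 = €810.
Optimal plan:
  Q1->Construction1: 10 truckloads
  Q1->Construction2: 70 truckloads
  Q2->Construction1: 20 truckloads
  Q3->Construction1: 70 truckloads
Optimal cost = €740.
Saving = 810 − 740 = €70.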